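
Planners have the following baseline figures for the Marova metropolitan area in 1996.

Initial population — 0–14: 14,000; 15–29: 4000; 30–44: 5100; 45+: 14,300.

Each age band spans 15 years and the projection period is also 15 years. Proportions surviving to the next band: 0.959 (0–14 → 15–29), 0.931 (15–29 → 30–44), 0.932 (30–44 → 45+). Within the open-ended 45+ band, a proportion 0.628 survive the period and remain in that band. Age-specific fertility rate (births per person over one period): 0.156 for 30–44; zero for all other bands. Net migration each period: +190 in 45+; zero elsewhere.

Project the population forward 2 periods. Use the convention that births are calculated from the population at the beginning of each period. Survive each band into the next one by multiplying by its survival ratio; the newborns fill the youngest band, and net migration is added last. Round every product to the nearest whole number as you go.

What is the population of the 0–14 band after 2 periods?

(Groups numbered youngest = 1 to oldest = 4.)
Period 1:
Births: 5100 × 0.156 = 796
Group 2: 14000 × 0.959 = 13426
Group 3: 4000 × 0.931 = 3724
Group 4: 5100 × 0.932 + 14300 × 0.628 = 4753 + 8980 = 13733
Net migration: Group 4 + 190 → 13923
→ [796, 13426, 3724, 13923]
Period 2:
Births: 3724 × 0.156 = 581
Group 2: 796 × 0.959 = 763
Group 3: 13426 × 0.931 = 12500
Group 4: 3724 × 0.932 + 13923 × 0.628 = 3471 + 8744 = 12215
Net migration: Group 4 + 190 → 12405
→ [581, 763, 12500, 12405]

581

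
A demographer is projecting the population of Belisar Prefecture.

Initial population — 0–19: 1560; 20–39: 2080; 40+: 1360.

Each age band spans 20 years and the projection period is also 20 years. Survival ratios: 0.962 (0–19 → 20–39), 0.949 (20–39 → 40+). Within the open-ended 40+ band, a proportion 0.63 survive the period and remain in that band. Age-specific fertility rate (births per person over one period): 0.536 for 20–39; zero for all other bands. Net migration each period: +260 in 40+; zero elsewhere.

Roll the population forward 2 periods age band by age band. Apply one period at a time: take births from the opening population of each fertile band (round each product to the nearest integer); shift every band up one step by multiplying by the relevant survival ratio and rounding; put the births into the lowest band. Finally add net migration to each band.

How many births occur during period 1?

1115

— Period 1 —
Births: 2080 × 0.536 = 1115
20–39: 1560 × 0.962 = 1501
40+: 2080 × 0.949 + 1360 × 0.63 = 1974 + 857 = 2831
Net migration: 40+ + 260 → 3091
Population now: 0–19=1115, 20–39=1501, 40+=3091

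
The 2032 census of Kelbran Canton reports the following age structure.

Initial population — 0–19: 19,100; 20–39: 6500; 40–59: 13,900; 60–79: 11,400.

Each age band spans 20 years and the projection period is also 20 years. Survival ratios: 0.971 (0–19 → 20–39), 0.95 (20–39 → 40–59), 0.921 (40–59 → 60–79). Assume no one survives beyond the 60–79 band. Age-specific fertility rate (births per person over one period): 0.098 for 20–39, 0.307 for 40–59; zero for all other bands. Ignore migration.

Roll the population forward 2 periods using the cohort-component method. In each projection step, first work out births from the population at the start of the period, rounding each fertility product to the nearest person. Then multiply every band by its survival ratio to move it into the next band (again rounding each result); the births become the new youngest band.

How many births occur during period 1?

4904

Numbering the bands 1..4 from youngest to oldest:
After projecting period 1:
Births: 6500 * 0.098 = 637  |  13900 * 0.307 = 4267 — total 4904
Band 2: 19100 * 0.971 = 18546
Band 3: 6500 * 0.95 = 6175
Band 4: 13900 * 0.921 = 12802
Giving 4904 / 18546 / 6175 / 12802.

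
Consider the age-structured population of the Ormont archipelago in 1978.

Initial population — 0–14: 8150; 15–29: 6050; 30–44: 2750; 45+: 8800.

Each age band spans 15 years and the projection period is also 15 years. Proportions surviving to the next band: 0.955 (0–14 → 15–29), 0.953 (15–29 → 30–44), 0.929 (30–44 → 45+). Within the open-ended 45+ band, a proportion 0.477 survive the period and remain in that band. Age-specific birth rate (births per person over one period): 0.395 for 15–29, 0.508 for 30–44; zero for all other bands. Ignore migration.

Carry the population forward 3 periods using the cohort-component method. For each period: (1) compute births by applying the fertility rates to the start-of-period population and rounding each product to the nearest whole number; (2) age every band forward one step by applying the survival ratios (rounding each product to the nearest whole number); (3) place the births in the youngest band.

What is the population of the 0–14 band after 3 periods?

Call the groups 1 to 4, youngest first.
[period 1]
Births: 6050 * 0.395 = 2390 ; 2750 * 0.508 = 1397 → 3787
Group 2: 8150 * 0.955 = 7783
Group 3: 6050 * 0.953 = 5766
Group 4: 2750 * 0.929 + 8800 * 0.477 = 2555 + 4198 = 6753
→ [3787, 7783, 5766, 6753]
[period 2]
Births: 7783 * 0.395 = 3074 ; 5766 * 0.508 = 2929 → 6003
Group 2: 3787 * 0.955 = 3617
Group 3: 7783 * 0.953 = 7417
Group 4: 5766 * 0.929 + 6753 * 0.477 = 5357 + 3221 = 8578
→ [6003, 3617, 7417, 8578]
[period 3]
Births: 3617 * 0.395 = 1429 ; 7417 * 0.508 = 3768 → 5197
Group 2: 6003 * 0.955 = 5733
Group 3: 3617 * 0.953 = 3447
Group 4: 7417 * 0.929 + 8578 * 0.477 = 6890 + 4092 = 10982
→ [5197, 5733, 3447, 10982]

5197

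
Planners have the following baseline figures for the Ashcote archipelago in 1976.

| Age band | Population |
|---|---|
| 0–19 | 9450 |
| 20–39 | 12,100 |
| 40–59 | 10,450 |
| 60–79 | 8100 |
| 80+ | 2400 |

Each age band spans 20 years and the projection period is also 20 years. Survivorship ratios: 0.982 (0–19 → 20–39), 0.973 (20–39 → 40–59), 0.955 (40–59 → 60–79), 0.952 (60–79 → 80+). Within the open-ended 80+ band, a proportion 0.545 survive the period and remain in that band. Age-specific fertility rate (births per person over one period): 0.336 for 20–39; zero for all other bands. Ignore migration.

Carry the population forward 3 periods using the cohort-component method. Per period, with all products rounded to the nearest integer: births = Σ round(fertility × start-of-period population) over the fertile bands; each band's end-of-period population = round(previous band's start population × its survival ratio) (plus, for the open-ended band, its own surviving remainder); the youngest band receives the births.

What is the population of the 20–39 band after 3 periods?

3062

Period 1.
Births: 12100 * 0.336 = 4066
20–39: 9450 * 0.982 = 9280
40–59: 12100 * 0.973 = 11773
60–79: 10450 * 0.955 = 9980
80+: 8100 * 0.952 + 2400 * 0.545 = 7711 + 1308 = 9019
→ [4066, 9280, 11773, 9980, 9019]
Period 2.
Births: 9280 * 0.336 = 3118
20–39: 4066 * 0.982 = 3993
40–59: 9280 * 0.973 = 9029
60–79: 11773 * 0.955 = 11243
80+: 9980 * 0.952 + 9019 * 0.545 = 9501 + 4915 = 14416
→ [3118, 3993, 9029, 11243, 14416]
Period 3.
Births: 3993 * 0.336 = 1342
20–39: 3118 * 0.982 = 3062
40–59: 3993 * 0.973 = 3885
60–79: 9029 * 0.955 = 8623
80+: 11243 * 0.952 + 14416 * 0.545 = 10703 + 7857 = 18560
→ [1342, 3062, 3885, 8623, 18560]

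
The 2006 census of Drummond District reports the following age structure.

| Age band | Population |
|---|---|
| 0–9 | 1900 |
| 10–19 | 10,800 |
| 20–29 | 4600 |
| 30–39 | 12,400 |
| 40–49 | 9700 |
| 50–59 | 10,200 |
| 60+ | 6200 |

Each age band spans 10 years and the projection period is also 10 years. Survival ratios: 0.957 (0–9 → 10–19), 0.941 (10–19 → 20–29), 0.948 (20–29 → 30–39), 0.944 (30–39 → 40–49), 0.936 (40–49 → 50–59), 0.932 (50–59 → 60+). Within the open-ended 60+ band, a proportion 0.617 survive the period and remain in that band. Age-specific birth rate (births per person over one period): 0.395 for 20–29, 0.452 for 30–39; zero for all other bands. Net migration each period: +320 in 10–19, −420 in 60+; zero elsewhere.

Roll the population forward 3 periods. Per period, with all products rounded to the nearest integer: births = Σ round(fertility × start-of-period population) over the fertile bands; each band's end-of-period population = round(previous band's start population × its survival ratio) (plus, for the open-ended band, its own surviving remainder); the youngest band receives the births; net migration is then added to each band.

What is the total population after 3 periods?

52708

(Groups numbered youngest = 1 to oldest = 7.)
[period 1]
Births: 4600 × 0.395 = 1817 ; 12400 × 0.452 = 5605 ⇒ total 7422
Group 2: 1900 × 0.957 = 1818
Group 3: 10800 × 0.941 = 10163
Group 4: 4600 × 0.948 = 4361
Group 5: 12400 × 0.944 = 11706
Group 6: 9700 × 0.936 = 9079
Group 7: 10200 × 0.932 + 6200 × 0.617 = 9506 + 3825 = 13331
Net migration: Group 2 + 320 → 2138; Group 7 − 420 → 12911
Giving 7422 / 2138 / 10163 / 4361 / 11706 / 9079 / 12911.
[period 2]
Births: 10163 × 0.395 = 4014 ; 4361 × 0.452 = 1971 ⇒ total 5985
Group 2: 7422 × 0.957 = 7103
Group 3: 2138 × 0.941 = 2012
Group 4: 10163 × 0.948 = 9635
Group 5: 4361 × 0.944 = 4117
Group 6: 11706 × 0.936 = 10957
Group 7: 9079 × 0.932 + 12911 × 0.617 = 8462 + 7966 = 16428
Net migration: Group 2 + 320 → 7423; Group 7 − 420 → 16008
Giving 5985 / 7423 / 2012 / 9635 / 4117 / 10957 / 16008.
[period 3]
Births: 2012 × 0.395 = 795 ; 9635 × 0.452 = 4355 ⇒ total 5150
Group 2: 5985 × 0.957 = 5728
Group 3: 7423 × 0.941 = 6985
Group 4: 2012 × 0.948 = 1907
Group 5: 9635 × 0.944 = 9095
Group 6: 4117 × 0.936 = 3854
Group 7: 10957 × 0.932 + 16008 × 0.617 = 10212 + 9877 = 20089
Net migration: Group 2 + 320 → 6048; Group 7 − 420 → 19669
Giving 5150 / 6048 / 6985 / 1907 / 9095 / 3854 / 19669.
Total after period 3: 5150 + 6048 + 6985 + 1907 + 9095 + 3854 + 19669 = 52708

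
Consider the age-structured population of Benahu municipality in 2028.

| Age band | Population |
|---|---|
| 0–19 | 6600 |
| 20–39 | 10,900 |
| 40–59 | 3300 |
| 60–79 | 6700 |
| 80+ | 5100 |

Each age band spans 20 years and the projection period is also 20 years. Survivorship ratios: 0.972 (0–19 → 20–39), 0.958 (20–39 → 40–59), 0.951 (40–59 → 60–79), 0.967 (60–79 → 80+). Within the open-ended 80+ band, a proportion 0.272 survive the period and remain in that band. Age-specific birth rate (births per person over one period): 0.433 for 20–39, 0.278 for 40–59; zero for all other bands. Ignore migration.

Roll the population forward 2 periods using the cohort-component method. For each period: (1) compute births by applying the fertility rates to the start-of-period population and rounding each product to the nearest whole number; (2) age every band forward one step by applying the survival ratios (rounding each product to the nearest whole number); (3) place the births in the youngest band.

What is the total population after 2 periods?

32410

Period 1.
Births: 10900 × 0.433 = 4720  |  3300 × 0.278 = 917 ⇒ total 5637
20–39: 6600 × 0.972 = 6415
40–59: 10900 × 0.958 = 10442
60–79: 3300 × 0.951 = 3138
80+: 6700 × 0.967 + 5100 × 0.272 = 6479 + 1387 = 7866
Population now: 0–19=5637, 20–39=6415, 40–59=10442, 60–79=3138, 80+=7866
Period 2.
Births: 6415 × 0.433 = 2778  |  10442 × 0.278 = 2903 ⇒ total 5681
20–39: 5637 × 0.972 = 5479
40–59: 6415 × 0.958 = 6146
60–79: 10442 × 0.951 = 9930
80+: 3138 × 0.967 + 7866 × 0.272 = 3034 + 2140 = 5174
Population now: 0–19=5681, 20–39=5479, 40–59=6146, 60–79=9930, 80+=5174
Total after period 2: 5681 + 5479 + 6146 + 9930 + 5174 = 32410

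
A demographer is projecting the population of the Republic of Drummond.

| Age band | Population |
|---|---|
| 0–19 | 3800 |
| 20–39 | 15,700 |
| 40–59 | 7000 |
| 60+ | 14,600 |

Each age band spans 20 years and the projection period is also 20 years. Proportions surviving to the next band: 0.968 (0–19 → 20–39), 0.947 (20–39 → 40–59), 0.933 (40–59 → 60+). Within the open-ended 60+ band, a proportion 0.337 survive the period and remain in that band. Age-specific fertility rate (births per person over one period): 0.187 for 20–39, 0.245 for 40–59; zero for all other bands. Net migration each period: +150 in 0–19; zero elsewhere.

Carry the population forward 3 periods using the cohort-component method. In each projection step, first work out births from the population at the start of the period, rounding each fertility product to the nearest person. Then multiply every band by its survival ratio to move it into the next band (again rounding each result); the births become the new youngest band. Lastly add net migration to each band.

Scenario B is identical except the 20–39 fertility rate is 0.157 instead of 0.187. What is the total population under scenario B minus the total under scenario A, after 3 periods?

(Bands numbered youngest = 1 to oldest = 4.)
Period 1.
Births: 15700 × 0.187 = 2936 ; 7000 × 0.245 = 1715 — total 4651
Band 2: 3800 × 0.968 = 3678
Band 3: 15700 × 0.947 = 14868
Band 4: 7000 × 0.933 + 14600 × 0.337 = 6531 + 4920 = 11451
Net migration: Band 1 + 150 → 4801
→ [4801, 3678, 14868, 11451]
Period 2.
Births: 3678 × 0.187 = 688 ; 14868 × 0.245 = 3643 — total 4331
Band 2: 4801 × 0.968 = 4647
Band 3: 3678 × 0.947 = 3483
Band 4: 14868 × 0.933 + 11451 × 0.337 = 13872 + 3859 = 17731
Net migration: Band 1 + 150 → 4481
→ [4481, 4647, 3483, 17731]
Period 3.
Births: 4647 × 0.187 = 869 ; 3483 × 0.245 = 853 — total 1722
Band 2: 4481 × 0.968 = 4338
Band 3: 4647 × 0.947 = 4401
Band 4: 3483 × 0.933 + 17731 × 0.337 = 3250 + 5975 = 9225
Net migration: Band 1 + 150 → 1872
→ [1872, 4338, 4401, 9225]
Scenario A total after 3 periods: 19836
Scenario B projection —
Period 1.
Births: 15700 × 0.157 = 2465 ; 7000 × 0.245 = 1715 — total 4180
Band 2: 3800 × 0.968 = 3678
Band 3: 15700 × 0.947 = 14868
Band 4: 7000 × 0.933 + 14600 × 0.337 = 6531 + 4920 = 11451
Net migration: Band 1 + 150 → 4330
→ [4330, 3678, 14868, 11451]
Period 2.
Births: 3678 × 0.157 = 577 ; 14868 × 0.245 = 3643 — total 4220
Band 2: 4330 × 0.968 = 4191
Band 3: 3678 × 0.947 = 3483
Band 4: 14868 × 0.933 + 11451 × 0.337 = 13872 + 3859 = 17731
Net migration: Band 1 + 150 → 4370
→ [4370, 4191, 3483, 17731]
Period 3.
Births: 4191 × 0.157 = 658 ; 3483 × 0.245 = 853 — total 1511
Band 2: 4370 × 0.968 = 4230
Band 3: 4191 × 0.947 = 3969
Band 4: 3483 × 0.933 + 17731 × 0.337 = 3250 + 5975 = 9225
Net migration: Band 1 + 150 → 1661
→ [1661, 4230, 3969, 9225]
Scenario B total after 3 periods: 19085
Difference B − A = 19085 − 19836 = -751

-751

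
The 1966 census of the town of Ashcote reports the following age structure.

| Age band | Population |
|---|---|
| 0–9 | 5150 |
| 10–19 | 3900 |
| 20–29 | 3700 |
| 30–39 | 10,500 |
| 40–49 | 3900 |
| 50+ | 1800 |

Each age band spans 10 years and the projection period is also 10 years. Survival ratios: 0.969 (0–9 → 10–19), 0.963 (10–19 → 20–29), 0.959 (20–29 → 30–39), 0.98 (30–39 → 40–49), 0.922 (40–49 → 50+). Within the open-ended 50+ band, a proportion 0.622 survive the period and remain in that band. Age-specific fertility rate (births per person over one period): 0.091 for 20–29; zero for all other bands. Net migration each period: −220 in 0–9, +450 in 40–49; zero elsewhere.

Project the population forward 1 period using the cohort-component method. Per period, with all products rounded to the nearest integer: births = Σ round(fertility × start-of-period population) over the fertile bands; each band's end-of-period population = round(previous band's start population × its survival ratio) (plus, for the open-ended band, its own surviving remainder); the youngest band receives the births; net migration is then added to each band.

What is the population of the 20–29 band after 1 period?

Period 1.
Births: 3700 × 0.091 = 337
10–19: 5150 × 0.969 = 4990
20–29: 3900 × 0.963 = 3756
30–39: 3700 × 0.959 = 3548
40–49: 10500 × 0.98 = 10290
50+: 3900 × 0.922 + 1800 × 0.622 = 3596 + 1120 = 4716
Net migration: 0–9 − 220 → 117; 40–49 + 450 → 10740
→ [117, 4990, 3756, 3548, 10740, 4716]

3756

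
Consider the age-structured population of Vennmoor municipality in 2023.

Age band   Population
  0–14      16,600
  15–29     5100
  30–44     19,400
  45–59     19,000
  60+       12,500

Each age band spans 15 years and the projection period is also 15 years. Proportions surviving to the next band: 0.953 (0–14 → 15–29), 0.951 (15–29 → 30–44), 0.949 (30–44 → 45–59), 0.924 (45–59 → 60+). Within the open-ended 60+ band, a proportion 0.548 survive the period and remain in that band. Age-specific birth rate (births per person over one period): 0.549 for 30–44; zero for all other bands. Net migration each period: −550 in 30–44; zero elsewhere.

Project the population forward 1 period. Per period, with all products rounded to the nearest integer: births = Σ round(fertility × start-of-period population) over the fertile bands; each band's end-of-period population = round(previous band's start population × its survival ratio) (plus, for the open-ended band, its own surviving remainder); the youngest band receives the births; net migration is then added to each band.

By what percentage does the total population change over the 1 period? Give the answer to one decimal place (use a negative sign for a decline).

1.4

Let group 1 be 0–14 through group 5 = 60+.
After projecting period 1:
Births: 19400 × 0.549 = 10651
Group 2: 16600 × 0.953 = 15820
Group 3: 5100 × 0.951 = 4850
Group 4: 19400 × 0.949 = 18411
Group 5: 19000 × 0.924 + 12500 × 0.548 = 17556 + 6850 = 24406
Net migration: Group 3 − 550 → 4300
End of period: [10651, 15820, 4300, 18411, 24406]
Total: 72600 → 73588; change = 988; percentage change = 1.4%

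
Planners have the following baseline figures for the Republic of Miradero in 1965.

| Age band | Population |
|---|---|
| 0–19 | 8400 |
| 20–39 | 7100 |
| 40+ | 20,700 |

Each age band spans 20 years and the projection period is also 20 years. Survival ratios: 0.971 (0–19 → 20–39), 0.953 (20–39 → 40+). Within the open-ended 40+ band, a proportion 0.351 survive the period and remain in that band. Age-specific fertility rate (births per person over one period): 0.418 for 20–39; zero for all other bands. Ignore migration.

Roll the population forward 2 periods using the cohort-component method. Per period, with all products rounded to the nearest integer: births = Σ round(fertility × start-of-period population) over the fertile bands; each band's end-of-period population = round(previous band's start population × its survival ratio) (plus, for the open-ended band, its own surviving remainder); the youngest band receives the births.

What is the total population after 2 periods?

18989

Call the bands 1 to 3, youngest first.
After projecting period 1:
Births: 7100 × 0.418 = 2968
Band 2: 8400 × 0.971 = 8156
Band 3: 7100 × 0.953 + 20700 × 0.351 = 6766 + 7266 = 14032
Population now: 0–19=2968, 20–39=8156, 40+=14032
After projecting period 2:
Births: 8156 × 0.418 = 3409
Band 2: 2968 × 0.971 = 2882
Band 3: 8156 × 0.953 + 14032 × 0.351 = 7773 + 4925 = 12698
Population now: 0–19=3409, 20–39=2882, 40+=12698
Total after period 2: 3409 + 2882 + 12698 = 18989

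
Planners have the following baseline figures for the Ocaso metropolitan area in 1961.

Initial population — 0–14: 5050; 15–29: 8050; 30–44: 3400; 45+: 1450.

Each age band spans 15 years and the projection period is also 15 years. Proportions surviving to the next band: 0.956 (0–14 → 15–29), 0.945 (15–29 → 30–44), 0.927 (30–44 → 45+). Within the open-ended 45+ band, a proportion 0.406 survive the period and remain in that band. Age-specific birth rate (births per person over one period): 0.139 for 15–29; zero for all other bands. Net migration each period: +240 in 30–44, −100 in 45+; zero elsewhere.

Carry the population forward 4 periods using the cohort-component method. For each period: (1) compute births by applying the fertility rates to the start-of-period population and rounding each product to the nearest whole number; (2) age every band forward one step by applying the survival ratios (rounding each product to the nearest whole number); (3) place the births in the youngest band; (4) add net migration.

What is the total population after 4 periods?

Period 1:
Births: 8050 × 0.139 = 1119
15–29: 5050 × 0.956 = 4828
30–44: 8050 × 0.945 = 7607
45+: 3400 × 0.927 + 1450 × 0.406 = 3152 + 589 = 3741
Net migration: 30–44 + 240 → 7847; 45+ − 100 → 3641
End of period: [1119, 4828, 7847, 3641]
Period 2:
Births: 4828 × 0.139 = 671
15–29: 1119 × 0.956 = 1070
30–44: 4828 × 0.945 = 4562
45+: 7847 × 0.927 + 3641 × 0.406 = 7274 + 1478 = 8752
Net migration: 30–44 + 240 → 4802; 45+ − 100 → 8652
End of period: [671, 1070, 4802, 8652]
Period 3:
Births: 1070 × 0.139 = 149
15–29: 671 × 0.956 = 641
30–44: 1070 × 0.945 = 1011
45+: 4802 × 0.927 + 8652 × 0.406 = 4451 + 3513 = 7964
Net migration: 30–44 + 240 → 1251; 45+ − 100 → 7864
End of period: [149, 641, 1251, 7864]
Period 4:
Births: 641 × 0.139 = 89
15–29: 149 × 0.956 = 142
30–44: 641 × 0.945 = 606
45+: 1251 × 0.927 + 7864 × 0.406 = 1160 + 3193 = 4353
Net migration: 30–44 + 240 → 846; 45+ − 100 → 4253
End of period: [89, 142, 846, 4253]
Total after period 4: 89 + 142 + 846 + 4253 = 5330

5330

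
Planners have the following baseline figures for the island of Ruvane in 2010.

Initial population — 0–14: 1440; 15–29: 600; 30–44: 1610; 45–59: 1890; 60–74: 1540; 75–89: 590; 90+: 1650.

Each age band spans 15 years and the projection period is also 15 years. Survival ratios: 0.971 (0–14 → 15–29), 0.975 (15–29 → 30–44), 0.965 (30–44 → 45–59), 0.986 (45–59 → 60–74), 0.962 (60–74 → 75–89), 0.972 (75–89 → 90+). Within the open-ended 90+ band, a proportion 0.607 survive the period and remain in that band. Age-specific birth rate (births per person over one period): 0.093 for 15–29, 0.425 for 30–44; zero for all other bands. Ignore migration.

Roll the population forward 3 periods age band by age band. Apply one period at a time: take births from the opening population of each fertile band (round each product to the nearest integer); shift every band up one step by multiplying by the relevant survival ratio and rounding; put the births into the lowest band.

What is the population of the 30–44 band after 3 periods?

701

Call the groups 1 to 7, youngest first.
Period 1:
Births: 600 * 0.093 = 56, 1610 * 0.425 = 684 — total 740
Group 2: 1440 * 0.971 = 1398
Group 3: 600 * 0.975 = 585
Group 4: 1610 * 0.965 = 1554
Group 5: 1890 * 0.986 = 1864
Group 6: 1540 * 0.962 = 1481
Group 7: 590 * 0.972 + 1650 * 0.607 = 573 + 1002 = 1575
End of period: [740, 1398, 585, 1554, 1864, 1481, 1575]
Period 2:
Births: 1398 * 0.093 = 130, 585 * 0.425 = 249 — total 379
Group 2: 740 * 0.971 = 719
Group 3: 1398 * 0.975 = 1363
Group 4: 585 * 0.965 = 565
Group 5: 1554 * 0.986 = 1532
Group 6: 1864 * 0.962 = 1793
Group 7: 1481 * 0.972 + 1575 * 0.607 = 1440 + 956 = 2396
End of period: [379, 719, 1363, 565, 1532, 1793, 2396]
Period 3:
Births: 719 * 0.093 = 67, 1363 * 0.425 = 579 — total 646
Group 2: 379 * 0.971 = 368
Group 3: 719 * 0.975 = 701
Group 4: 1363 * 0.965 = 1315
Group 5: 565 * 0.986 = 557
Group 6: 1532 * 0.962 = 1474
Group 7: 1793 * 0.972 + 2396 * 0.607 = 1743 + 1454 = 3197
End of period: [646, 368, 701, 1315, 557, 1474, 3197]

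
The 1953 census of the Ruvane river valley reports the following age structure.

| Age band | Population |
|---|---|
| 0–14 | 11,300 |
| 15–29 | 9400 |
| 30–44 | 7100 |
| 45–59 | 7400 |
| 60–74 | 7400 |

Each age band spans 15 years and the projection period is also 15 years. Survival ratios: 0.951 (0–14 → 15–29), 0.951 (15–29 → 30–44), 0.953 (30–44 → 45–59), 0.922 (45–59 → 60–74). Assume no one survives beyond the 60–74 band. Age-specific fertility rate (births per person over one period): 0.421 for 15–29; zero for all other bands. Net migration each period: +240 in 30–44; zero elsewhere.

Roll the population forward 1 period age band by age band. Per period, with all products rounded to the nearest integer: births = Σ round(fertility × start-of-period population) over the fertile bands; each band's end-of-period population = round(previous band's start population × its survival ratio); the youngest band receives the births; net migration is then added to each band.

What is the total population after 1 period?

37471

— Period 1 —
Births: 9400 × 0.421 = 3957
15–29: 11300 × 0.951 = 10746
30–44: 9400 × 0.951 = 8939
45–59: 7100 × 0.953 = 6766
60–74: 7400 × 0.922 = 6823
Net migration: 30–44 + 240 → 9179
→ [3957, 10746, 9179, 6766, 6823]
Total after period 1: 3957 + 10746 + 9179 + 6766 + 6823 = 37471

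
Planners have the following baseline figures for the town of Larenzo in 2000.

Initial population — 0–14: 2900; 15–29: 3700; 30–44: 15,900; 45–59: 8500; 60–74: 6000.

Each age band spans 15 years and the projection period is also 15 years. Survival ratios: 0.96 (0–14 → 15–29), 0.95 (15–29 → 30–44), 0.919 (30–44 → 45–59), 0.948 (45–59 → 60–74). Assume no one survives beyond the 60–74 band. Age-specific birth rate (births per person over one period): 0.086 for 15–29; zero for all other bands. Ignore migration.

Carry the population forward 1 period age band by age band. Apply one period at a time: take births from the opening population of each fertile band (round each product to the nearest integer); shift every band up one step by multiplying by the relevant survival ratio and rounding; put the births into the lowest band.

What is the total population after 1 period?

29287

After projecting period 1:
Births: 3700 × 0.086 = 318
15–29: 2900 × 0.96 = 2784
30–44: 3700 × 0.95 = 3515
45–59: 15900 × 0.919 = 14612
60–74: 8500 × 0.948 = 8058
End of period: [318, 2784, 3515, 14612, 8058]
Total after period 1: 318 + 2784 + 3515 + 14612 + 8058 = 29287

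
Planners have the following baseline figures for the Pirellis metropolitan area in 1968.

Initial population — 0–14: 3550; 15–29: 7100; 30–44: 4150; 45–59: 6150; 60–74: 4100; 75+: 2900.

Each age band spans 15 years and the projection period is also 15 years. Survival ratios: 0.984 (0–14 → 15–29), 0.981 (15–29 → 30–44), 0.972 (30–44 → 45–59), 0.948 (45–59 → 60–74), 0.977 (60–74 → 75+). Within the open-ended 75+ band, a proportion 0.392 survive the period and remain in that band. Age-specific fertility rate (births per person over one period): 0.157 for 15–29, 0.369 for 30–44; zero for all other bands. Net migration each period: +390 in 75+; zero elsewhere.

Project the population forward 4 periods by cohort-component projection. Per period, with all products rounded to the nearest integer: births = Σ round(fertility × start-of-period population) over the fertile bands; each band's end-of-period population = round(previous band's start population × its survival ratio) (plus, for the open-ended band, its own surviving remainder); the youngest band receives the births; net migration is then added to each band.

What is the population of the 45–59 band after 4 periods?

[period 1]
Births: 7100 × 0.157 = 1115 ; 4150 × 0.369 = 1531 — total 2646
15–29: 3550 × 0.984 = 3493
30–44: 7100 × 0.981 = 6965
45–59: 4150 × 0.972 = 4034
60–74: 6150 × 0.948 = 5830
75+: 4100 × 0.977 + 2900 × 0.392 = 4006 + 1137 = 5143
Net migration: 75+ + 390 → 5533
→ [2646, 3493, 6965, 4034, 5830, 5533]
[period 2]
Births: 3493 × 0.157 = 548 ; 6965 × 0.369 = 2570 — total 3118
15–29: 2646 × 0.984 = 2604
30–44: 3493 × 0.981 = 3427
45–59: 6965 × 0.972 = 6770
60–74: 4034 × 0.948 = 3824
75+: 5830 × 0.977 + 5533 × 0.392 = 5696 + 2169 = 7865
Net migration: 75+ + 390 → 8255
→ [3118, 2604, 3427, 6770, 3824, 8255]
[period 3]
Births: 2604 × 0.157 = 409 ; 3427 × 0.369 = 1265 — total 1674
15–29: 3118 × 0.984 = 3068
30–44: 2604 × 0.981 = 2555
45–59: 3427 × 0.972 = 3331
60–74: 6770 × 0.948 = 6418
75+: 3824 × 0.977 + 8255 × 0.392 = 3736 + 3236 = 6972
Net migration: 75+ + 390 → 7362
→ [1674, 3068, 2555, 3331, 6418, 7362]
[period 4]
Births: 3068 × 0.157 = 482 ; 2555 × 0.369 = 943 — total 1425
15–29: 1674 × 0.984 = 1647
30–44: 3068 × 0.981 = 3010
45–59: 2555 × 0.972 = 2483
60–74: 3331 × 0.948 = 3158
75+: 6418 × 0.977 + 7362 × 0.392 = 6270 + 2886 = 9156
Net migration: 75+ + 390 → 9546
→ [1425, 1647, 3010, 2483, 3158, 9546]

2483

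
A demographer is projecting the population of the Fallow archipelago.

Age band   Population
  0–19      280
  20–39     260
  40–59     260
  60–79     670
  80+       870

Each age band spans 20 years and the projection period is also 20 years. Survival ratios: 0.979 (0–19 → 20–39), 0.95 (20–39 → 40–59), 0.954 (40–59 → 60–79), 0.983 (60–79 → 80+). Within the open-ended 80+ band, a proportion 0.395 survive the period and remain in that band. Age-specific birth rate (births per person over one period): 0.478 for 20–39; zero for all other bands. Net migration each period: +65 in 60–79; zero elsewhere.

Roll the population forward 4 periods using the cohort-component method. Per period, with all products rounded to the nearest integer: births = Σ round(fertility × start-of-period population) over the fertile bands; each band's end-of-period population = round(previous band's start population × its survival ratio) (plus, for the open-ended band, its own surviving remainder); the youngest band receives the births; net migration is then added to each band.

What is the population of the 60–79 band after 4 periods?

Period 1:
Births: 260 × 0.478 = 124
20–39: 280 × 0.979 = 274
40–59: 260 × 0.95 = 247
60–79: 260 × 0.954 = 248
80+: 670 × 0.983 + 870 × 0.395 = 659 + 344 = 1003
Net migration: 60–79 + 65 → 313
Population now: 0–19=124, 20–39=274, 40–59=247, 60–79=313, 80+=1003
Period 2:
Births: 274 × 0.478 = 131
20–39: 124 × 0.979 = 121
40–59: 274 × 0.95 = 260
60–79: 247 × 0.954 = 236
80+: 313 × 0.983 + 1003 × 0.395 = 308 + 396 = 704
Net migration: 60–79 + 65 → 301
Population now: 0–19=131, 20–39=121, 40–59=260, 60–79=301, 80+=704
Period 3:
Births: 121 × 0.478 = 58
20–39: 131 × 0.979 = 128
40–59: 121 × 0.95 = 115
60–79: 260 × 0.954 = 248
80+: 301 × 0.983 + 704 × 0.395 = 296 + 278 = 574
Net migration: 60–79 + 65 → 313
Population now: 0–19=58, 20–39=128, 40–59=115, 60–79=313, 80+=574
Period 4:
Births: 128 × 0.478 = 61
20–39: 58 × 0.979 = 57
40–59: 128 × 0.95 = 122
60–79: 115 × 0.954 = 110
80+: 313 × 0.983 + 574 × 0.395 = 308 + 227 = 535
Net migration: 60–79 + 65 → 175
Population now: 0–19=61, 20–39=57, 40–59=122, 60–79=175, 80+=535

175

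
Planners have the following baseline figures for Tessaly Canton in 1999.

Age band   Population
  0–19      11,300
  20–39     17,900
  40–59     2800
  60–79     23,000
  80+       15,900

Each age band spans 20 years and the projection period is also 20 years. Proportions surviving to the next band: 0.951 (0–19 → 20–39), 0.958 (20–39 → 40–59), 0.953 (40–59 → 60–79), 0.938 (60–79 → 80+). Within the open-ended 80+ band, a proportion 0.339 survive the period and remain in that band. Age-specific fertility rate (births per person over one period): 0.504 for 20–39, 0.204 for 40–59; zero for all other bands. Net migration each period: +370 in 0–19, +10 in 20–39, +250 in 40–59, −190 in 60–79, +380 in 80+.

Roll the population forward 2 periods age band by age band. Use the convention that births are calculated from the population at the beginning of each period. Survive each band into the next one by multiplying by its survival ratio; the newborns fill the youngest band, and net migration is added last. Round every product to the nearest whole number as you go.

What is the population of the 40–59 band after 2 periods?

Period 1.
Births: 17900 * 0.504 = 9022, 2800 * 0.204 = 571 — total 9593
20–39: 11300 * 0.951 = 10746
40–59: 17900 * 0.958 = 17148
60–79: 2800 * 0.953 = 2668
80+: 23000 * 0.938 + 15900 * 0.339 = 21574 + 5390 = 26964
Net migration: 0–19 + 370 → 9963; 20–39 + 10 → 10756; 40–59 + 250 → 17398; 60–79 − 190 → 2478; 80+ + 380 → 27344
Giving 9963 / 10756 / 17398 / 2478 / 27344.
Period 2.
Births: 10756 * 0.504 = 5421, 17398 * 0.204 = 3549 — total 8970
20–39: 9963 * 0.951 = 9475
40–59: 10756 * 0.958 = 10304
60–79: 17398 * 0.953 = 16580
80+: 2478 * 0.938 + 27344 * 0.339 = 2324 + 9270 = 11594
Net migration: 0–19 + 370 → 9340; 20–39 + 10 → 9485; 40–59 + 250 → 10554; 60–79 − 190 → 16390; 80+ + 380 → 11974
Giving 9340 / 9485 / 10554 / 16390 / 11974.

10554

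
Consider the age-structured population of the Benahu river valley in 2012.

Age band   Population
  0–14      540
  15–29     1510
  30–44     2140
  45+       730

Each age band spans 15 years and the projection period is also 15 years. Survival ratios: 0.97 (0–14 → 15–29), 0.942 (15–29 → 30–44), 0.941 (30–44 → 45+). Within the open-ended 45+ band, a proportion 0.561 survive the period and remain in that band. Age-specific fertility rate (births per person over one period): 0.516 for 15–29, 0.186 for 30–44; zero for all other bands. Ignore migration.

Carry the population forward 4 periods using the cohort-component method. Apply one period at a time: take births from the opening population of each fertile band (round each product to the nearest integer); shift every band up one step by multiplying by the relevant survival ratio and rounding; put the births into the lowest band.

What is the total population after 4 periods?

After projecting period 1:
Births: 1510 × 0.516 = 779 ; 2140 × 0.186 = 398 — total 1177
15–29: 540 × 0.97 = 524
30–44: 1510 × 0.942 = 1422
45+: 2140 × 0.941 + 730 × 0.561 = 2014 + 410 = 2424
Population now: 0–14=1177, 15–29=524, 30–44=1422, 45+=2424
After projecting period 2:
Births: 524 × 0.516 = 270 ; 1422 × 0.186 = 264 — total 534
15–29: 1177 × 0.97 = 1142
30–44: 524 × 0.942 = 494
45+: 1422 × 0.941 + 2424 × 0.561 = 1338 + 1360 = 2698
Population now: 0–14=534, 15–29=1142, 30–44=494, 45+=2698
After projecting period 3:
Births: 1142 × 0.516 = 589 ; 494 × 0.186 = 92 — total 681
15–29: 534 × 0.97 = 518
30–44: 1142 × 0.942 = 1076
45+: 494 × 0.941 + 2698 × 0.561 = 465 + 1514 = 1979
Population now: 0–14=681, 15–29=518, 30–44=1076, 45+=1979
After projecting period 4:
Births: 518 × 0.516 = 267 ; 1076 × 0.186 = 200 — total 467
15–29: 681 × 0.97 = 661
30–44: 518 × 0.942 = 488
45+: 1076 × 0.941 + 1979 × 0.561 = 1013 + 1110 = 2123
Population now: 0–14=467, 15–29=661, 30–44=488, 45+=2123
Total after period 4: 467 + 661 + 488 + 2123 = 3739

3739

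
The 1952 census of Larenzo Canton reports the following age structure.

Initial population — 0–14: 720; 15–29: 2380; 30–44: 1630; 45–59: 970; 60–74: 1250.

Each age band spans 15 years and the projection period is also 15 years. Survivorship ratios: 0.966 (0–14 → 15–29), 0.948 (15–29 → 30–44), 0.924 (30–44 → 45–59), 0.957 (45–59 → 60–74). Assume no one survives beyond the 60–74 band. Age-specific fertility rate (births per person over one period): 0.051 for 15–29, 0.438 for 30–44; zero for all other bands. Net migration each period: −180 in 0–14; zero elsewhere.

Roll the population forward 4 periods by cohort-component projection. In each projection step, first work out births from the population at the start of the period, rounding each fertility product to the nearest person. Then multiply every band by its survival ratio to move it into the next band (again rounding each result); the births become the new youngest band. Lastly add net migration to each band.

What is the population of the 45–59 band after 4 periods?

Call the groups 1 to 5, youngest first.
— Period 1 —
Births: 2380 × 0.051 = 121  |  1630 × 0.438 = 714 → total 835
Group 2: 720 × 0.966 = 696
Group 3: 2380 × 0.948 = 2256
Group 4: 1630 × 0.924 = 1506
Group 5: 970 × 0.957 = 928
Net migration: Group 1 − 180 → 655
End of period: [655, 696, 2256, 1506, 928]
— Period 2 —
Births: 696 × 0.051 = 35  |  2256 × 0.438 = 988 → total 1023
Group 2: 655 × 0.966 = 633
Group 3: 696 × 0.948 = 660
Group 4: 2256 × 0.924 = 2085
Group 5: 1506 × 0.957 = 1441
Net migration: Group 1 − 180 → 843
End of period: [843, 633, 660, 2085, 1441]
— Period 3 —
Births: 633 × 0.051 = 32  |  660 × 0.438 = 289 → total 321
Group 2: 843 × 0.966 = 814
Group 3: 633 × 0.948 = 600
Group 4: 660 × 0.924 = 610
Group 5: 2085 × 0.957 = 1995
Net migration: Group 1 − 180 → 141
End of period: [141, 814, 600, 610, 1995]
— Period 4 —
Births: 814 × 0.051 = 42  |  600 × 0.438 = 263 → total 305
Group 2: 141 × 0.966 = 136
Group 3: 814 × 0.948 = 772
Group 4: 600 × 0.924 = 554
Group 5: 610 × 0.957 = 584
Net migration: Group 1 − 180 → 125
End of period: [125, 136, 772, 554, 584]

554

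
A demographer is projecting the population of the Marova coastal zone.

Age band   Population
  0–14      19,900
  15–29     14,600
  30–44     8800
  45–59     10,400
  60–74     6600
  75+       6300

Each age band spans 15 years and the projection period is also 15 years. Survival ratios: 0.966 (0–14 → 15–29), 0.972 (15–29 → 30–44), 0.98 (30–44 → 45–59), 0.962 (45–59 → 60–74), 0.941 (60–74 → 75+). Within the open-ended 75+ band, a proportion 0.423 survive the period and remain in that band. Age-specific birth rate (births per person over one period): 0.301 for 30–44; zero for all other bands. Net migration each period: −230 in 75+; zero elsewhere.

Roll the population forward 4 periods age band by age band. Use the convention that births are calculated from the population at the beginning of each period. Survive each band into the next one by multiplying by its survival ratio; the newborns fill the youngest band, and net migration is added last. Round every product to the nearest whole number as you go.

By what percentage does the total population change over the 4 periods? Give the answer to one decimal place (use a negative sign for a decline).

After projecting period 1:
Births: 8800 × 0.301 = 2649
15–29: 19900 × 0.966 = 19223
30–44: 14600 × 0.972 = 14191
45–59: 8800 × 0.98 = 8624
60–74: 10400 × 0.962 = 10005
75+: 6600 × 0.941 + 6300 × 0.423 = 6211 + 2665 = 8876
Net migration: 75+ − 230 → 8646
End of period: [2649, 19223, 14191, 8624, 10005, 8646]
After projecting period 2:
Births: 14191 × 0.301 = 4271
15–29: 2649 × 0.966 = 2559
30–44: 19223 × 0.972 = 18685
45–59: 14191 × 0.98 = 13907
60–74: 8624 × 0.962 = 8296
75+: 10005 × 0.941 + 8646 × 0.423 = 9415 + 3657 = 13072
Net migration: 75+ − 230 → 12842
End of period: [4271, 2559, 18685, 13907, 8296, 12842]
After projecting period 3:
Births: 18685 × 0.301 = 5624
15–29: 4271 × 0.966 = 4126
30–44: 2559 × 0.972 = 2487
45–59: 18685 × 0.98 = 18311
60–74: 13907 × 0.962 = 13379
75+: 8296 × 0.941 + 12842 × 0.423 = 7807 + 5432 = 13239
Net migration: 75+ − 230 → 13009
End of period: [5624, 4126, 2487, 18311, 13379, 13009]
After projecting period 4:
Births: 2487 × 0.301 = 749
15–29: 5624 × 0.966 = 5433
30–44: 4126 × 0.972 = 4010
45–59: 2487 × 0.98 = 2437
60–74: 18311 × 0.962 = 17615
75+: 13379 × 0.941 + 13009 × 0.423 = 12590 + 5503 = 18093
Net migration: 75+ − 230 → 17863
End of period: [749, 5433, 4010, 2437, 17615, 17863]
Total: 66600 → 48107; change = -18493; percentage change = -27.8%

-27.8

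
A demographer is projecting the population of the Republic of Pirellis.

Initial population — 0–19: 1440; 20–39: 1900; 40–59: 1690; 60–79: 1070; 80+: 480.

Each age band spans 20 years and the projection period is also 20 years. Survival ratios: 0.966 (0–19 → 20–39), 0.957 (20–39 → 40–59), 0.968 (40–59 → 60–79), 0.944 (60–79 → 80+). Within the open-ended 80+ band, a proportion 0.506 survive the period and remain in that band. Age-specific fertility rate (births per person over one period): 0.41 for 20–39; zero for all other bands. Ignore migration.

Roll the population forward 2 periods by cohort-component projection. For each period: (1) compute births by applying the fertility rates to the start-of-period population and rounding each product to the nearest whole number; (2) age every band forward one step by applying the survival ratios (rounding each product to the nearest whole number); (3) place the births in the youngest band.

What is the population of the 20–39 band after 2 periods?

753

— Period 1 —
Births: 1900 * 0.41 = 779
20–39: 1440 * 0.966 = 1391
40–59: 1900 * 0.957 = 1818
60–79: 1690 * 0.968 = 1636
80+: 1070 * 0.944 + 480 * 0.506 = 1010 + 243 = 1253
→ [779, 1391, 1818, 1636, 1253]
— Period 2 —
Births: 1391 * 0.41 = 570
20–39: 779 * 0.966 = 753
40–59: 1391 * 0.957 = 1331
60–79: 1818 * 0.968 = 1760
80+: 1636 * 0.944 + 1253 * 0.506 = 1544 + 634 = 2178
→ [570, 753, 1331, 1760, 2178]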